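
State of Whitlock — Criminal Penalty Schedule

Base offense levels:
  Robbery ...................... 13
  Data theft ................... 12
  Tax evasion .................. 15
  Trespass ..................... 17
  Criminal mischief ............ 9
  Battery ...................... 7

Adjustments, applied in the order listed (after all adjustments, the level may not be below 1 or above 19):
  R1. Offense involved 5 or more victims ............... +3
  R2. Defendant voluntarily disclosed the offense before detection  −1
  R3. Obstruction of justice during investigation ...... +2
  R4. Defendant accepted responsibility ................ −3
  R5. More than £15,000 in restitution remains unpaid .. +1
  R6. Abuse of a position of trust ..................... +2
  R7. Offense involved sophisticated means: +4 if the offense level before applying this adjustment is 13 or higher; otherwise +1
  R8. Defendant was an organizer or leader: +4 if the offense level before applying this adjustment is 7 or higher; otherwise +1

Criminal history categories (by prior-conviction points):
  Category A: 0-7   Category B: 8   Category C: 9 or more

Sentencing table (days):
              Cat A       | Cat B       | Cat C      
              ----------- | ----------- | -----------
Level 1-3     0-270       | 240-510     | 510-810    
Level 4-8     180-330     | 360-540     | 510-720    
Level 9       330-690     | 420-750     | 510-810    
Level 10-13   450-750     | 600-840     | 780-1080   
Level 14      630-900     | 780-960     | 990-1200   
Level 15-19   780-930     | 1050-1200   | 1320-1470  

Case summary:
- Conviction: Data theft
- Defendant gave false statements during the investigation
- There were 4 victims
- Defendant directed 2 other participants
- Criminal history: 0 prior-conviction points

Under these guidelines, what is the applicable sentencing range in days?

Base offense level for data theft: 12.
R1 does not apply.
R3 applies: 12 + 2 = 14.
R8 applies (level before this adjustment is 14 ≥ 7, so +4): 14 + 4 = 18.
Final offense level: 18.
Criminal history: 0 prior points → Category A (0-7).
Level 18 falls in the 15-19 band.
Grid: Level 15-19 × Category A = 780-930 days.

780-930 days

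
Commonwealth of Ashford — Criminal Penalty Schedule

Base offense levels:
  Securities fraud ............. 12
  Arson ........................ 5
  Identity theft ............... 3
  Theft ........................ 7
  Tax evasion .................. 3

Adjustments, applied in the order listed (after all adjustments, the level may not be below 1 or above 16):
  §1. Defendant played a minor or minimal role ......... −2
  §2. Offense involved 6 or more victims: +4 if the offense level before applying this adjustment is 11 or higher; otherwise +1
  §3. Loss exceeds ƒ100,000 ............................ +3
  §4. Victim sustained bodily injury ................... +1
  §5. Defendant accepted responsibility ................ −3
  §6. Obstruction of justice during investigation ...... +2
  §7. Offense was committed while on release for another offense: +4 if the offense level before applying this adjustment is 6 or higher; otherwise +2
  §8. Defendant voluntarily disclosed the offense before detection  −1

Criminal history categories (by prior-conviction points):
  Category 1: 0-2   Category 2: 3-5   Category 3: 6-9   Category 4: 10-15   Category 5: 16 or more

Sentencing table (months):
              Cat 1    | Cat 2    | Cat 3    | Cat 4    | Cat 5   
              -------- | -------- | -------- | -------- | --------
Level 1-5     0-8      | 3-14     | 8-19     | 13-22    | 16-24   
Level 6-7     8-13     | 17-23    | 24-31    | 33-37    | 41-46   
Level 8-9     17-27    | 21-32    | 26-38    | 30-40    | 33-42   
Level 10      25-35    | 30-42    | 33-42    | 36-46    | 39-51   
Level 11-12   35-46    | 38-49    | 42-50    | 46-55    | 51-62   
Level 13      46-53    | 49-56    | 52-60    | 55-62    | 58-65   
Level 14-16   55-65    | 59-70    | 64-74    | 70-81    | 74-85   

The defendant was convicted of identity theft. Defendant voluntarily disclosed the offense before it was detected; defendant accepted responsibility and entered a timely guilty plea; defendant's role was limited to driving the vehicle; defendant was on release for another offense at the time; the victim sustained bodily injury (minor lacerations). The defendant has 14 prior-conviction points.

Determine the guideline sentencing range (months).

13-22 months

Base offense level for identity theft: 3.
§1 applies: 3 − 2 = 1.
§3 does not apply.
§4 applies: 1 + 1 = 2.
§5 applies: 2 − 3 = -1.
§7 applies (level before this adjustment is -1 < 6, so +2): -1 + 2 = 1.
§8 applies: 1 − 1 = 0.
Level 0 is below the minimum of 1; floored at 1.
Final offense level: 1.
Criminal history: 14 prior points → Category 4 (10-15).
Level 1 falls in the 1-5 band.
Grid: Level 1-5 × Category 4 = 13-22 months.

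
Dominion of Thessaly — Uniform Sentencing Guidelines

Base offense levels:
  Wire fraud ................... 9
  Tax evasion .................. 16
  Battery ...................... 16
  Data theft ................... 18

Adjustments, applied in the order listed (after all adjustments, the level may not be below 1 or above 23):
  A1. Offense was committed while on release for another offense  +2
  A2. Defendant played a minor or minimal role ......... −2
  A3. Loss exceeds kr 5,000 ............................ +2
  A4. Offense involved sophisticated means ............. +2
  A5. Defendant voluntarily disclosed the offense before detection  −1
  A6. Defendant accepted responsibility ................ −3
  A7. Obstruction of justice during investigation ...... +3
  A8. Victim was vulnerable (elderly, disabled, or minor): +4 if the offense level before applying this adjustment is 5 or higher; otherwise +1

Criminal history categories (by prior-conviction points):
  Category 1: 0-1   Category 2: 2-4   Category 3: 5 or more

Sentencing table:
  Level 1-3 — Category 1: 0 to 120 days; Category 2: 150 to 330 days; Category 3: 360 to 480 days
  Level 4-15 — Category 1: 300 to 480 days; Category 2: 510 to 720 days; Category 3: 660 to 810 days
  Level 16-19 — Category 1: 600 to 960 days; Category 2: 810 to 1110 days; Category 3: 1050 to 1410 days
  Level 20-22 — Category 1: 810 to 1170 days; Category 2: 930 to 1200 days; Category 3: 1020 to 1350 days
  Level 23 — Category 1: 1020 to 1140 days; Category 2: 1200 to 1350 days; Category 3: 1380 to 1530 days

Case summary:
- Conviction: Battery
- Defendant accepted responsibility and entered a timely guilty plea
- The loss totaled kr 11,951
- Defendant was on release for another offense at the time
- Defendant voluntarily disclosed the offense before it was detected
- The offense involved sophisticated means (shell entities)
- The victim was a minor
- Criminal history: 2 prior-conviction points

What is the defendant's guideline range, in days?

930-1200 days

Base offense level for battery: 16.
A1 applies: 16 + 2 = 18.
A2 does not apply.
A3 applies: 18 + 2 = 20.
A4 applies: 20 + 2 = 22.
A5 applies: 22 − 1 = 21.
A6 applies: 21 − 3 = 18.
A8 applies (level before this adjustment is 18 ≥ 5, so +4): 18 + 4 = 22.
Final offense level: 22.
Criminal history: 2 prior points → Category 2 (2-4).
Level 22 falls in the 20-22 band.
Grid: Level 20-22 × Category 2 = 930-1200 days.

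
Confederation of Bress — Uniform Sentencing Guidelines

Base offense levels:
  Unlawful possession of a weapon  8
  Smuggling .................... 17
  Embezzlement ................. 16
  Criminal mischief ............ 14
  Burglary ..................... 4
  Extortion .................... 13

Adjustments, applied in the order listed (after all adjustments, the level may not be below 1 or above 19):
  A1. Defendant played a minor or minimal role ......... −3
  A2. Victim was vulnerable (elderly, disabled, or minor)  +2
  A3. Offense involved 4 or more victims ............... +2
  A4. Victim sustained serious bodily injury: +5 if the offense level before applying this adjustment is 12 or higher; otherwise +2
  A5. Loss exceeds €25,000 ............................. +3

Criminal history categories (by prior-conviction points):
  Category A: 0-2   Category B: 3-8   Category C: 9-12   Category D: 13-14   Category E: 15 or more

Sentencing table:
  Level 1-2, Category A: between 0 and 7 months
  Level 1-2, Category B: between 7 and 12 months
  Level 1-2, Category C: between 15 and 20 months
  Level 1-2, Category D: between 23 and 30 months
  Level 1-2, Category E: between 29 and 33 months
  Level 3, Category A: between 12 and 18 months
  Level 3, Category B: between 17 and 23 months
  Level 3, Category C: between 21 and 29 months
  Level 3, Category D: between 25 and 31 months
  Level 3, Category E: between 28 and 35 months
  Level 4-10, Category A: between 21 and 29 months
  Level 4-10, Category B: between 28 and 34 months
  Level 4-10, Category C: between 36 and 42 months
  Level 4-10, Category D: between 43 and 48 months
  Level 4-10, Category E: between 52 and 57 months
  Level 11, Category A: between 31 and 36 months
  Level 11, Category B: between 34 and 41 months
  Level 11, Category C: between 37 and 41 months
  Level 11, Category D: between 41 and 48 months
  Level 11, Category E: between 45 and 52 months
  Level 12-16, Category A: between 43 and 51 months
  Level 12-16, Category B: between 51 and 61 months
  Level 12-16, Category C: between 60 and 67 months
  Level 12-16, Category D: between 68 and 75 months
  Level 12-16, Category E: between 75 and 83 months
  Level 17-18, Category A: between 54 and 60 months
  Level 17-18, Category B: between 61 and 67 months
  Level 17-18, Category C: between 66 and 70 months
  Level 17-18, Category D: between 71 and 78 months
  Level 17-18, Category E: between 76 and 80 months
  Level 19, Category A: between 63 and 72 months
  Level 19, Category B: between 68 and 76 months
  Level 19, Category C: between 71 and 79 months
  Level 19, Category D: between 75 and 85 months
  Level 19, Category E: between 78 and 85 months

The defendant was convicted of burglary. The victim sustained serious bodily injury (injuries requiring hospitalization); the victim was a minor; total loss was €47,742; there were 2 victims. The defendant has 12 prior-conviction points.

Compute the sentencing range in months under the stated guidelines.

37-41 months

Base offense level for burglary: 4.
A1 does not apply.
A2 applies: 4 + 2 = 6.
A3 does not apply.
A4 applies (level before this adjustment is 6 < 12, so +2): 6 + 2 = 8.
A5 applies: 8 + 3 = 11.
Final offense level: 11.
Criminal history: 12 prior points → Category C (9-12).
Level 11 falls in the 11 band.
Grid: Level 11 × Category C = 37-41 months.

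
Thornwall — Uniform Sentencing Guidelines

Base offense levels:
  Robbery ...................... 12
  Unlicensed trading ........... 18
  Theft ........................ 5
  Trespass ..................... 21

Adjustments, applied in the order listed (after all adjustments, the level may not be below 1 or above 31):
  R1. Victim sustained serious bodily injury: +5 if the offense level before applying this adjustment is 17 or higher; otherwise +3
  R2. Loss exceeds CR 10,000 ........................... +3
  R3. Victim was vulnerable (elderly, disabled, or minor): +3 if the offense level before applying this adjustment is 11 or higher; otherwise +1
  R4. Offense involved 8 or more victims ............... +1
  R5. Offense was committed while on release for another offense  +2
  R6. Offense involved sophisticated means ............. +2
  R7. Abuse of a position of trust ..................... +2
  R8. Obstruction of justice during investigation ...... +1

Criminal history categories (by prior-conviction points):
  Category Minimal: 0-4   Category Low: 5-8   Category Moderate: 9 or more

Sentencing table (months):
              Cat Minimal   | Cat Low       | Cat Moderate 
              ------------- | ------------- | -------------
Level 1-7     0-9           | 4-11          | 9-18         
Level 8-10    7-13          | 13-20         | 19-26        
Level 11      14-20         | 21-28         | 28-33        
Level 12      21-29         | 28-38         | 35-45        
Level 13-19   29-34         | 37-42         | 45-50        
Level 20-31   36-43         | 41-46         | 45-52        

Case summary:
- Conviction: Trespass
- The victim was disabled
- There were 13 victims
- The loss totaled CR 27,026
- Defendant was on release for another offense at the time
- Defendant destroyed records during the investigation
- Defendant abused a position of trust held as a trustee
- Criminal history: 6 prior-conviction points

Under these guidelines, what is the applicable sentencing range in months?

41-46 months

Base offense level for trespass: 21.
R1 does not apply.
R2 applies: 21 + 3 = 24.
R3 applies (level before this adjustment is 24 ≥ 11, so +3): 24 + 3 = 27.
R4 applies: 27 + 1 = 28.
R5 applies: 28 + 2 = 30.
R6 does not apply.
R7 applies: 30 + 2 = 32.
R8 applies: 32 + 1 = 33.
Level 33 exceeds the maximum of 31; capped at 31.
Final offense level: 31.
Criminal history: 6 prior points → Category Low (5-8).
Level 31 falls in the 20-31 band.
Grid: Level 20-31 × Category Low = 41-46 months.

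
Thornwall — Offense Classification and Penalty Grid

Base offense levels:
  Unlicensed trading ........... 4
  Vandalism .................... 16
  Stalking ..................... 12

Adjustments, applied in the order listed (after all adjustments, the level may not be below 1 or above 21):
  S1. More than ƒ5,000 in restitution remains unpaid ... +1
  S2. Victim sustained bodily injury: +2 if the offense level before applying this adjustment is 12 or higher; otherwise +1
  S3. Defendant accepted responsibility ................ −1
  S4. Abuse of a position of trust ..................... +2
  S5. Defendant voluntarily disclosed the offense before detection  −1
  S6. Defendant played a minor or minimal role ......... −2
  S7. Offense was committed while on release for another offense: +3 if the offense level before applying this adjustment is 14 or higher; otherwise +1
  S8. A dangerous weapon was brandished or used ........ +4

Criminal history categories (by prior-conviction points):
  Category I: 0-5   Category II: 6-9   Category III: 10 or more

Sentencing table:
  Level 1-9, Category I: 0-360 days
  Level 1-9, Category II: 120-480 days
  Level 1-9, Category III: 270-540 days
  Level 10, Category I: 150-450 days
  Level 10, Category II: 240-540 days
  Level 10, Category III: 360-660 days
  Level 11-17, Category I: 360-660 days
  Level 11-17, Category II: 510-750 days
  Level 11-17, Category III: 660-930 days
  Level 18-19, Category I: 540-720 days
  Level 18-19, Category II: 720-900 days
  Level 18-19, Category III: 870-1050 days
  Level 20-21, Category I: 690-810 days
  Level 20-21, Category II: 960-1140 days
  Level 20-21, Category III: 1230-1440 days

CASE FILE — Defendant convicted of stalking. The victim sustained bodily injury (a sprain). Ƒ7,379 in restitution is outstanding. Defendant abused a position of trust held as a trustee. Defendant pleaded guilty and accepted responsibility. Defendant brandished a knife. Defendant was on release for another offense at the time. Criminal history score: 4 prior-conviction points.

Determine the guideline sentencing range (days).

690-810 days

Base offense level for stalking: 12.
S1 applies: 12 + 1 = 13.
S2 applies (level before this adjustment is 13 ≥ 12, so +2): 13 + 2 = 15.
S3 applies: 15 − 1 = 14.
S4 applies: 14 + 2 = 16.
S5 does not apply.
S6 does not apply.
S7 applies (level before this adjustment is 16 ≥ 14, so +3): 16 + 3 = 19.
S8 applies: 19 + 4 = 23.
Level 23 exceeds the maximum of 21; capped at 21.
Final offense level: 21.
Criminal history: 4 prior points → Category I (0-5).
Level 21 falls in the 20-21 band.
Grid: Level 20-21 × Category I = 690-810 days.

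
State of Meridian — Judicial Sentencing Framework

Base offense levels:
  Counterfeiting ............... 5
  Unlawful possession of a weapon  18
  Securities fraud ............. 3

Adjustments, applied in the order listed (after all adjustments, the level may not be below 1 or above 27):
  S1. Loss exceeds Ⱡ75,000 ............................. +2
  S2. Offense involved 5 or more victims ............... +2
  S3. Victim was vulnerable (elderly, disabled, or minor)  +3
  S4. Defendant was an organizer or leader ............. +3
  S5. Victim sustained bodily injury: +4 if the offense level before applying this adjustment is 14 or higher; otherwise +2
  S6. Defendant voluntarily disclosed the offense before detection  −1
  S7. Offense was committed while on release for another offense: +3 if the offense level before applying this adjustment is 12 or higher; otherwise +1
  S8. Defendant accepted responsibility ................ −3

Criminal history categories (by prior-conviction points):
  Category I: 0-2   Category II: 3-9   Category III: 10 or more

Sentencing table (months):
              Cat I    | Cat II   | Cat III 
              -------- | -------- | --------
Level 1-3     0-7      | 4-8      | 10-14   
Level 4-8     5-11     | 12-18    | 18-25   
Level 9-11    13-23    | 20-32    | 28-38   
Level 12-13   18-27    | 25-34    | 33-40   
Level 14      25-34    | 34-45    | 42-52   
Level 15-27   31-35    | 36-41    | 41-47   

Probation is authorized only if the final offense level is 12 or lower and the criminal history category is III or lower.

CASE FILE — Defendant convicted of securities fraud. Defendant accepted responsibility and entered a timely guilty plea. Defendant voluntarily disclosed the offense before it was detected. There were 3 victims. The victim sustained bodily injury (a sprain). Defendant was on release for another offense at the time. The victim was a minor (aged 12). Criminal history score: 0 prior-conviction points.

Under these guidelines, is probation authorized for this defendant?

Base offense level for securities fraud: 3.
S3 applies: 3 + 3 = 6.
S5 applies (level before this adjustment is 6 < 14, so +2): 6 + 2 = 8.
S6 applies: 8 − 1 = 7.
S7 applies (level before this adjustment is 7 < 12, so +1): 7 + 1 = 8.
S8 applies: 8 − 3 = 5.
Final offense level: 5.
Criminal history: 0 prior points → Category I (0-2).
Level 5 falls in the 4-8 band.
Grid: Level 4-8 × Category I = 5-11 months.
Probation check: level 5 ≤ 12 and category I ≤ III → eligible.

Yes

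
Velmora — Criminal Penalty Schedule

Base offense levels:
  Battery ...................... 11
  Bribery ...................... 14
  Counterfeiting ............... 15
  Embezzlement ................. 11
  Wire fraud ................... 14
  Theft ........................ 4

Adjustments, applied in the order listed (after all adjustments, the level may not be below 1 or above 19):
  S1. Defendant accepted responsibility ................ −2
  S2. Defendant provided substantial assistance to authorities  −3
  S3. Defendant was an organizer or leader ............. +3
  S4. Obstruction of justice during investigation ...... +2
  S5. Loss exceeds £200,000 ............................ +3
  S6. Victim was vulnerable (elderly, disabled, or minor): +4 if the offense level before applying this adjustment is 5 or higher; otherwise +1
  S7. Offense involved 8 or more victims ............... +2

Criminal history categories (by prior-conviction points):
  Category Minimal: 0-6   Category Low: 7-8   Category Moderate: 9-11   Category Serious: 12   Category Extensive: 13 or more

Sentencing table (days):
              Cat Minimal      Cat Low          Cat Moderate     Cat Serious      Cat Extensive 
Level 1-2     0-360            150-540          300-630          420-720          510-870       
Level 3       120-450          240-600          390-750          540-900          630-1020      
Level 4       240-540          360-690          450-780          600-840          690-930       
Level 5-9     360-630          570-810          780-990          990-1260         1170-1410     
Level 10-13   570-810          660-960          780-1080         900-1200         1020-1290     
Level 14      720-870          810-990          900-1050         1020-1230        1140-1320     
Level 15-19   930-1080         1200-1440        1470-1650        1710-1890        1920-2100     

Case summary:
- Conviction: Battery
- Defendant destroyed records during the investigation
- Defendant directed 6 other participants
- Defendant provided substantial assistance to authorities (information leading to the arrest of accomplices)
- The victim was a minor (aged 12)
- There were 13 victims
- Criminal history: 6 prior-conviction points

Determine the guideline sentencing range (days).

930-1080 days

Base offense level for battery: 11.
S1 does not apply.
S2 applies: 11 − 3 = 8.
S3 applies: 8 + 3 = 11.
S4 applies: 11 + 2 = 13.
S6 applies (level before this adjustment is 13 ≥ 5, so +4): 13 + 4 = 17.
S7 applies: 17 + 2 = 19.
Final offense level: 19.
Criminal history: 6 prior points → Category Minimal (0-6).
Level 19 falls in the 15-19 band.
Grid: Level 15-19 × Category Minimal = 930-1080 days.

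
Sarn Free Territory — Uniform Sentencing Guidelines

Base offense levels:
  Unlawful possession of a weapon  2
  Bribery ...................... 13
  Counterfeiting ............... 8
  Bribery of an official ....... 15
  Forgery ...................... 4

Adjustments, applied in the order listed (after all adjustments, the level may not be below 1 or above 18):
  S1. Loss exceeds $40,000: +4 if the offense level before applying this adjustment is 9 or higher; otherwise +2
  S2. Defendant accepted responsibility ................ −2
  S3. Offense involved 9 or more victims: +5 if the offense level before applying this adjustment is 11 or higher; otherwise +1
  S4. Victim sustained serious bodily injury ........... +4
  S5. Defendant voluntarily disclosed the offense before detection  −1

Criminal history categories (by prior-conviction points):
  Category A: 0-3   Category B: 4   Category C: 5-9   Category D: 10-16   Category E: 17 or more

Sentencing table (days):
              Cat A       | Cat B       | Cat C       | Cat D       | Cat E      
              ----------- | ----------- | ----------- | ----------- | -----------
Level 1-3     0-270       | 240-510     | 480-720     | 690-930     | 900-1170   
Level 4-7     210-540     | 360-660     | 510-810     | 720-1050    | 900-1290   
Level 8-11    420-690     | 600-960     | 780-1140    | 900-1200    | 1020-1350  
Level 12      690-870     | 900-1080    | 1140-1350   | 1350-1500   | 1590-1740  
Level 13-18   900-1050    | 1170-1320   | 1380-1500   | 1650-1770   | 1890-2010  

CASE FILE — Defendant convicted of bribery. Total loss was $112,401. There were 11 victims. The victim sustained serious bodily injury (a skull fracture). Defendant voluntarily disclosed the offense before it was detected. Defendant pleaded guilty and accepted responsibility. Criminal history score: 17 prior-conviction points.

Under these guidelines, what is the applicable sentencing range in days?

Base offense level for bribery: 13.
S1 applies (level before this adjustment is 13 ≥ 9, so +4): 13 + 4 = 17.
S2 applies: 17 − 2 = 15.
S3 applies (level before this adjustment is 15 ≥ 11, so +5): 15 + 5 = 20.
S4 applies: 20 + 4 = 24.
S5 applies: 24 − 1 = 23.
Level 23 exceeds the maximum of 18; capped at 18.
Final offense level: 18.
Criminal history: 17 prior points → Category E (17+).
Level 18 falls in the 13-18 band.
Grid: Level 13-18 × Category E = 1890-2010 days.

1890-2010 days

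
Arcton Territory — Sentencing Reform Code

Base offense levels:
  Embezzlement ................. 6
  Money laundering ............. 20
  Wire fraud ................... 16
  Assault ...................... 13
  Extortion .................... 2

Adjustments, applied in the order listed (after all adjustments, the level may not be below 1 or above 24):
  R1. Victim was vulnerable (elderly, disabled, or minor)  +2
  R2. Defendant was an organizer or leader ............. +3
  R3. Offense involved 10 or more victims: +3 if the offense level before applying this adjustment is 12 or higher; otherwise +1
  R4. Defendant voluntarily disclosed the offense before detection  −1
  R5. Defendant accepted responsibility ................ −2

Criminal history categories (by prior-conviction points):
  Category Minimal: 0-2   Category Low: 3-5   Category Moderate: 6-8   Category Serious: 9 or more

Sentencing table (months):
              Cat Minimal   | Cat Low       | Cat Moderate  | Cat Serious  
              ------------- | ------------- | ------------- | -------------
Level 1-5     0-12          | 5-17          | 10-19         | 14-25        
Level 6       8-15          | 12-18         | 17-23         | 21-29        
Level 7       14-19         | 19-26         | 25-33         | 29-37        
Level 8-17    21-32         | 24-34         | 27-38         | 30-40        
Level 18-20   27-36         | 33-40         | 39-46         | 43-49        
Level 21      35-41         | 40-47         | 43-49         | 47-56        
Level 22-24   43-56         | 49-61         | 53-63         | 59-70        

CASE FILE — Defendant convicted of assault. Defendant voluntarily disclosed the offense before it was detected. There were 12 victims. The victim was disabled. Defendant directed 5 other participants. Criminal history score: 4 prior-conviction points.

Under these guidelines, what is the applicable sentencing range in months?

33-40 months

Base offense level for assault: 13.
R1 applies: 13 + 2 = 15.
R2 applies: 15 + 3 = 18.
R3 applies (level before this adjustment is 18 ≥ 12, so +3): 18 + 3 = 21.
R4 applies: 21 − 1 = 20.
Final offense level: 20.
Criminal history: 4 prior points → Category Low (3-5).
Level 20 falls in the 18-20 band.
Grid: Level 18-20 × Category Low = 33-40 months.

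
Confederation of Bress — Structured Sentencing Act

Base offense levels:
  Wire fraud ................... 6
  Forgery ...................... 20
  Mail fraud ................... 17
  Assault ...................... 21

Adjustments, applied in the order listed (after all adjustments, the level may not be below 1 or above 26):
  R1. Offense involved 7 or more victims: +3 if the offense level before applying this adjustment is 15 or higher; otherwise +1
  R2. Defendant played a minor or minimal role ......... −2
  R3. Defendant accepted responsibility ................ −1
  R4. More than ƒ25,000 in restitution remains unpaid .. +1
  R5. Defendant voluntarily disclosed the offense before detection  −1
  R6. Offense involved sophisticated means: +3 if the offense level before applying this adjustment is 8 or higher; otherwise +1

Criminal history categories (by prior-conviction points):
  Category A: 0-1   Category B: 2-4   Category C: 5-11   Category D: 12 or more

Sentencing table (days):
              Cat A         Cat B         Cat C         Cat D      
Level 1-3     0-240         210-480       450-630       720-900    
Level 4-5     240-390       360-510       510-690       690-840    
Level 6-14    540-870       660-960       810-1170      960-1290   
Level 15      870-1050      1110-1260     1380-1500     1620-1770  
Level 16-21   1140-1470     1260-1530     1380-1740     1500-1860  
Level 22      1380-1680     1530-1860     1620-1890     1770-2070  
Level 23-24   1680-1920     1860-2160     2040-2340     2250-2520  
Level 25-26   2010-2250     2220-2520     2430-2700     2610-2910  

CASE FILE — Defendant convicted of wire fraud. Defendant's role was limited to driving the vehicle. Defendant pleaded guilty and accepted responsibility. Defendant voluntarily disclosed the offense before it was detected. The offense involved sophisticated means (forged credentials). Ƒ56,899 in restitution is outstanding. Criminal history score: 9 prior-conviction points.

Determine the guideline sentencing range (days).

510-690 days

Base offense level for wire fraud: 6.
R1 does not apply.
R2 applies: 6 − 2 = 4.
R3 applies: 4 − 1 = 3.
R4 applies: 3 + 1 = 4.
R5 applies: 4 − 1 = 3.
R6 applies (level before this adjustment is 3 < 8, so +1): 3 + 1 = 4.
Final offense level: 4.
Criminal history: 9 prior points → Category C (5-11).
Level 4 falls in the 4-5 band.
Grid: Level 4-5 × Category C = 510-690 days.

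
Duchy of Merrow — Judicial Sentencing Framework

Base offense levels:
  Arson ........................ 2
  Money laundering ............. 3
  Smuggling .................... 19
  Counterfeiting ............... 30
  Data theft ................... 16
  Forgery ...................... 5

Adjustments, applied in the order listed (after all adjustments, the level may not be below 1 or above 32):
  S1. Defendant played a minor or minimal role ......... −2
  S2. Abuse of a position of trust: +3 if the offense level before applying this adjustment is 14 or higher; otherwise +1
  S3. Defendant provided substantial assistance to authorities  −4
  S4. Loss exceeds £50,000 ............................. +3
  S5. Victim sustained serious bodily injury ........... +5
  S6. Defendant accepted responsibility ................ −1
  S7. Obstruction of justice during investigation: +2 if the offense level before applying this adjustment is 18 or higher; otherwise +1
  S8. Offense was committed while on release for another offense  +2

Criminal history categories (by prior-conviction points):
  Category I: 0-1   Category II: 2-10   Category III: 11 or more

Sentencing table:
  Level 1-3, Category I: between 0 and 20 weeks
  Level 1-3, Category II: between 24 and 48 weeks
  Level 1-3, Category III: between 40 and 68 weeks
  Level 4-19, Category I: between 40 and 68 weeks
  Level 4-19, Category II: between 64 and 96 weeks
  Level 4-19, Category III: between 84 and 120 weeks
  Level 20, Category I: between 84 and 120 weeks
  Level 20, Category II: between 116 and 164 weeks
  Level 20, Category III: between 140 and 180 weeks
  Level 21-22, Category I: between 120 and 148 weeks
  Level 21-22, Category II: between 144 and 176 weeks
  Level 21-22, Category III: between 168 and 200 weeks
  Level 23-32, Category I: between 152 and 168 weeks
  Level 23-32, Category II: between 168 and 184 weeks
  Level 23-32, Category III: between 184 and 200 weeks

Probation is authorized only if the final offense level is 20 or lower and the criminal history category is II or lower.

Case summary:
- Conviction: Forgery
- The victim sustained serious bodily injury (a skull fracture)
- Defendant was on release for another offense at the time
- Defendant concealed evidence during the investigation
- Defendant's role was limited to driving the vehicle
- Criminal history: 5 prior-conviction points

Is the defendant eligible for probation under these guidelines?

Yes

Base offense level for forgery: 5.
S1 applies: 5 − 2 = 3.
S2 does not apply.
S4 does not apply.
S5 applies: 3 + 5 = 8.
S6 does not apply.
S7 applies (level before this adjustment is 8 < 18, so +1): 8 + 1 = 9.
S8 applies: 9 + 2 = 11.
Final offense level: 11.
Criminal history: 5 prior points → Category II (2-10).
Level 11 falls in the 4-19 band.
Grid: Level 4-19 × Category II = 64-96 weeks.
Probation check: level 11 ≤ 20 and category II ≤ II → eligible.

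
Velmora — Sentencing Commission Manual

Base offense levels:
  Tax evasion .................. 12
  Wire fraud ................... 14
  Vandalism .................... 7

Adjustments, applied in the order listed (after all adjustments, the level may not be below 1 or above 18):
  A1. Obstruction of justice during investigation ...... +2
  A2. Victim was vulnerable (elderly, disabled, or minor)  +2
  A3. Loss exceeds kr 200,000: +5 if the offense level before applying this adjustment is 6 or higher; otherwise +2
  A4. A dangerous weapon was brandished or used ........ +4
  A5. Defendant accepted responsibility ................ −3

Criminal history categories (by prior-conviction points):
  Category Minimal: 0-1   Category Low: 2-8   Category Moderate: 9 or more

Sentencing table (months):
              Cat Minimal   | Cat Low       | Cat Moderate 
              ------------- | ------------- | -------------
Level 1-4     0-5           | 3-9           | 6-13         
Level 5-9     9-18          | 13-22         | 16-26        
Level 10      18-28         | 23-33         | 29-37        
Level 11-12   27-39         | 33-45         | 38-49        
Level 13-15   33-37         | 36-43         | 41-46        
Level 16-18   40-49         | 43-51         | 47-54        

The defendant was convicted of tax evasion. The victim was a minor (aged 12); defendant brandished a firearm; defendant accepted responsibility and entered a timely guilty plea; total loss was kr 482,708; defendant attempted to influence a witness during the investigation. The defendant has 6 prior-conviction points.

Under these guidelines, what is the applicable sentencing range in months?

43-51 months

Base offense level for tax evasion: 12.
A1 applies: 12 + 2 = 14.
A2 applies: 14 + 2 = 16.
A3 applies (level before this adjustment is 16 ≥ 6, so +5): 16 + 5 = 21.
A4 applies: 21 + 4 = 25.
A5 applies: 25 − 3 = 22.
Level 22 exceeds the maximum of 18; capped at 18.
Final offense level: 18.
Criminal history: 6 prior points → Category Low (2-8).
Level 18 falls in the 16-18 band.
Grid: Level 16-18 × Category Low = 43-51 months.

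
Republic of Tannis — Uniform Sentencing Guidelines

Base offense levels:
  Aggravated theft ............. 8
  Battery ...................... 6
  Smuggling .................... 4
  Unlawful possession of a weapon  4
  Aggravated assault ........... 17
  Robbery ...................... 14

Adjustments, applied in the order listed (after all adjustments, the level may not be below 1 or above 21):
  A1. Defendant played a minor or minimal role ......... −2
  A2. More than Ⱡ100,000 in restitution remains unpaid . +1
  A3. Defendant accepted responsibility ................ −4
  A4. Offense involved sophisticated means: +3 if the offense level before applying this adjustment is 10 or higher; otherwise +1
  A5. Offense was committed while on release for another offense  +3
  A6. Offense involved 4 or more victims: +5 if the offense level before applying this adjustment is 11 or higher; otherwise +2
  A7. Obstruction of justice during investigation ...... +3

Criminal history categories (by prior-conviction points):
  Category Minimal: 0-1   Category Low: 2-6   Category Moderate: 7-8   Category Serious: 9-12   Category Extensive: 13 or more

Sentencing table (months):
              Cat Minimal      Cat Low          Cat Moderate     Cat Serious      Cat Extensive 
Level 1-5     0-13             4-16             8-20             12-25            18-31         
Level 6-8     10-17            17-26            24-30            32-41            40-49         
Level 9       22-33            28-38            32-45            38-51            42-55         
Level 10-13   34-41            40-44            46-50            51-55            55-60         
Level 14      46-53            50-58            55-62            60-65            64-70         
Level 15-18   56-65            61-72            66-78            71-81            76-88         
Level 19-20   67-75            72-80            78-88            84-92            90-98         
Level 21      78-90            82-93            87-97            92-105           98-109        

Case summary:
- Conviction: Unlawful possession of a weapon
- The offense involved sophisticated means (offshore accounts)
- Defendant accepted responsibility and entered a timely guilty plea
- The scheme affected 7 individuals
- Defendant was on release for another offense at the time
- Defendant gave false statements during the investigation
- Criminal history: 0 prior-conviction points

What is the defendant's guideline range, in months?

Base offense level for unlawful possession of a weapon: 4.
A1 does not apply.
A2 does not apply.
A3 applies: 4 − 4 = 0.
A4 applies (level before this adjustment is 0 < 10, so +1): 0 + 1 = 1.
A5 applies: 1 + 3 = 4.
A6 applies (level before this adjustment is 4 < 11, so +2): 4 + 2 = 6.
A7 applies: 6 + 3 = 9.
Final offense level: 9.
Criminal history: 0 prior points → Category Minimal (0-1).
Level 9 falls in the 9 band.
Grid: Level 9 × Category Minimal = 22-33 months.

22-33 months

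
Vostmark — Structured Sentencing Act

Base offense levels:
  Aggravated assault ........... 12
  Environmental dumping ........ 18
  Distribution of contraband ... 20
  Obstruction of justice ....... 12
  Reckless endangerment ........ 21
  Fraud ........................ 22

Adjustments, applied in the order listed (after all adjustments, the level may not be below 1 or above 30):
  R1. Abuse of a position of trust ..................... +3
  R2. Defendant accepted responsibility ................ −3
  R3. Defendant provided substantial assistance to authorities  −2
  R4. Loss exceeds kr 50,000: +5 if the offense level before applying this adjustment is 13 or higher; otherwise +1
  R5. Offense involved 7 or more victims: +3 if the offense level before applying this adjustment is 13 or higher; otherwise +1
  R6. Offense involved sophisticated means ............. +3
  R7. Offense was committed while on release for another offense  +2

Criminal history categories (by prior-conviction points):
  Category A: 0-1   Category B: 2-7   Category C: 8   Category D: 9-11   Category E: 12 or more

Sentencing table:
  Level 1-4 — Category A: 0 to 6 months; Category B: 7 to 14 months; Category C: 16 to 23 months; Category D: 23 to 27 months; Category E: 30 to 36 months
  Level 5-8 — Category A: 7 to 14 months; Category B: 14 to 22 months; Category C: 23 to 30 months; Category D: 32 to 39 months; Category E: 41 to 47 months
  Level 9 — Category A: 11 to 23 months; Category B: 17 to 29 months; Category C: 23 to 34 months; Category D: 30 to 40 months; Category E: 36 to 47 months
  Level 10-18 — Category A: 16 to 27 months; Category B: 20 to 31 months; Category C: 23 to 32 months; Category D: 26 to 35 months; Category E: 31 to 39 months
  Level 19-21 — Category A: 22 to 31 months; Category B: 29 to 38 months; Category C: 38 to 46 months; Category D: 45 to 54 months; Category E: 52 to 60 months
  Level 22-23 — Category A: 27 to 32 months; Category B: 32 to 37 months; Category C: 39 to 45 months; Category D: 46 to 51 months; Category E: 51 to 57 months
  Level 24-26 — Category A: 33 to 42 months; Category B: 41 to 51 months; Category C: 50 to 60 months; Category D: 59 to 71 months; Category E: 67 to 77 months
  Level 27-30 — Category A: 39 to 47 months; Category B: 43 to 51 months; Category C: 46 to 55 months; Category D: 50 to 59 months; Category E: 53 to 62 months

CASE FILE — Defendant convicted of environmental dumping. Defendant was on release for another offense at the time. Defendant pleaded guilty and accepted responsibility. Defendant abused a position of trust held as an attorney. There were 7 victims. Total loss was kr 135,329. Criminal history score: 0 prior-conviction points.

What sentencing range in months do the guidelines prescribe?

39-47 months

Base offense level for environmental dumping: 18.
R1 applies: 18 + 3 = 21.
R2 applies: 21 − 3 = 18.
R4 applies (level before this adjustment is 18 ≥ 13, so +5): 18 + 5 = 23.
R5 applies (level before this adjustment is 23 ≥ 13, so +3): 23 + 3 = 26.
R6 does not apply.
R7 applies: 26 + 2 = 28.
Final offense level: 28.
Criminal history: 0 prior points → Category A (0-1).
Level 28 falls in the 27-30 band.
Grid: Level 27-30 × Category A = 39-47 months.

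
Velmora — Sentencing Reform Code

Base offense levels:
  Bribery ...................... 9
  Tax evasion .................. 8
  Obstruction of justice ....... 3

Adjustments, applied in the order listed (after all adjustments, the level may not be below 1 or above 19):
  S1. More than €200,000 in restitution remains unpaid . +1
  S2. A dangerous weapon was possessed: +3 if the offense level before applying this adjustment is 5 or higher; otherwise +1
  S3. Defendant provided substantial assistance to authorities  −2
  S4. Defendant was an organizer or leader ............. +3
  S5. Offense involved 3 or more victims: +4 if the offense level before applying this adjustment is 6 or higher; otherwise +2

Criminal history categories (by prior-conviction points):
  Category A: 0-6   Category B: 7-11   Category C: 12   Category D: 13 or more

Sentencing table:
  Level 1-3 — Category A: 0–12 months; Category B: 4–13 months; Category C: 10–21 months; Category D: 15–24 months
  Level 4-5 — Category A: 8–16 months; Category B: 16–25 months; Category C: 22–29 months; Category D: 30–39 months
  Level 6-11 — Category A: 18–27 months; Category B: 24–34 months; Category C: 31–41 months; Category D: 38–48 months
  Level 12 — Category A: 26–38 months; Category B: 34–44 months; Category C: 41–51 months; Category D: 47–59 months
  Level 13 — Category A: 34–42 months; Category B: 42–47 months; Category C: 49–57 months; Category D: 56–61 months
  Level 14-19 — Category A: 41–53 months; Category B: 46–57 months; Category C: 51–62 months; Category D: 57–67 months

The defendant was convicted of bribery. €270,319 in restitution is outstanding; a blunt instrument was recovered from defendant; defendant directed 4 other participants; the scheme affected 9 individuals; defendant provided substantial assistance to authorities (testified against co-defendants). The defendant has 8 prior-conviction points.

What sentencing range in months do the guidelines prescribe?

Base offense level for bribery: 9.
S1 applies: 9 + 1 = 10.
S2 applies (level before this adjustment is 10 ≥ 5, so +3): 10 + 3 = 13.
S3 applies: 13 − 2 = 11.
S4 applies: 11 + 3 = 14.
S5 applies (level before this adjustment is 14 ≥ 6, so +4): 14 + 4 = 18.
Final offense level: 18.
Criminal history: 8 prior points → Category B (7-11).
Level 18 falls in the 14-19 band.
Grid: Level 14-19 × Category B = 46-57 months.

46-57 months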